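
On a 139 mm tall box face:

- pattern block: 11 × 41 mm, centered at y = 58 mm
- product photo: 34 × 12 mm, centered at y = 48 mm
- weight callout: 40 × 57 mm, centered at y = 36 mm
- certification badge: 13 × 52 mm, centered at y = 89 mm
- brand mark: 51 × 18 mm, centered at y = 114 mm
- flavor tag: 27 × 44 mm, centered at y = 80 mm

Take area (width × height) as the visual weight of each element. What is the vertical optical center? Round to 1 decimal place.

Areas: pattern block 11·41 = 451, product photo 34·12 = 408, weight callout 40·57 = 2280, certification badge 13·52 = 676, brand mark 51·18 = 918, flavor tag 27·44 = 1188. Total weight = 5921.
Σw·y = 387678; ȳ = 387678/5921 ≈ 65.48.

y ≈ 65.5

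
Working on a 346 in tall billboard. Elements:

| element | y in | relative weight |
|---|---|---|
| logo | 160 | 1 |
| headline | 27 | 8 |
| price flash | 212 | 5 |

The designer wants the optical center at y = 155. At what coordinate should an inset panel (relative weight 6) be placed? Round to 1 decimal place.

y ≈ 277.3

With the inset panel, Σw becomes 1 + 8 + 5 + 6 = 20.
y: target moment 20×155 = 3100; current 1·160 + 8·27 + 5·212 = 1436; the inset panel supplies 1664, so y = 1664/6 ≈ 277.33.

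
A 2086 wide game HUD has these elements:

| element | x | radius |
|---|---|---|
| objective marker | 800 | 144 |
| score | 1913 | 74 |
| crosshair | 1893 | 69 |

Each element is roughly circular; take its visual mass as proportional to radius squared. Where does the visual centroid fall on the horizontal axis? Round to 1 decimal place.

r² weights: objective marker 144² = 20736, score 74² = 5476, crosshair 69² = 4761. Total = 30973.
x: (20736·800 + 5476·1913 + 4761·1893) / 30973 = 36076961 / 30973 ≈ 1164.79

x ≈ 1164.8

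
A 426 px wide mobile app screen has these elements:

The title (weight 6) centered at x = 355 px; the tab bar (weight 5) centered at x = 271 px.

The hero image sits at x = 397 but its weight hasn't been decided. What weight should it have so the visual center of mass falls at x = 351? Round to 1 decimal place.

w ≈ 8.2

Known weights sum to 6 + 5 = 11; their moment is 6·355 + 5·271 = 3485.
Set Σw·x/Σw = 351: (3485 + 397w) = 351·(11 + w).
So w = (351·11 − 3485)/(397 − 351) = 376/46 ≈ 8.17.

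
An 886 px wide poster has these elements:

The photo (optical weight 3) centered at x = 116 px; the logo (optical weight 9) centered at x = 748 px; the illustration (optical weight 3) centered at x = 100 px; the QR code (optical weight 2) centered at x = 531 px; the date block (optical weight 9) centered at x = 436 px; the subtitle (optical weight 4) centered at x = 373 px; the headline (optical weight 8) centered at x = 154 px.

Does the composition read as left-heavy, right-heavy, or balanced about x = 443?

left-heavy

Total weight = 3 + 9 + 3 + 2 + 9 + 4 + 8 = 38.
Σw·x = 15090; x̄ = 15090/38 ≈ 397.11.
397.1 lies left of the midline 443, so the layout is left-heavy.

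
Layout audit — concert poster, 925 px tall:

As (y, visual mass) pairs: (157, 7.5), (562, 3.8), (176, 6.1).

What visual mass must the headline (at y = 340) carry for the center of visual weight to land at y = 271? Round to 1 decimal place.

Fixed elements: Σw = 7.5 + 3.8 + 6.1 = 17.4, Σw·y = 7.5·157 + 3.8·562 + 6.1·176 = 4386.7.
Set Σw·y/Σw = 271: (4386.7 + 340w) = 271·(17.4 + w).
Solving: w = (271·17.4 − 4386.7) / (340 − 271) = 328.7 / 69 ≈ 4.76.

w ≈ 4.8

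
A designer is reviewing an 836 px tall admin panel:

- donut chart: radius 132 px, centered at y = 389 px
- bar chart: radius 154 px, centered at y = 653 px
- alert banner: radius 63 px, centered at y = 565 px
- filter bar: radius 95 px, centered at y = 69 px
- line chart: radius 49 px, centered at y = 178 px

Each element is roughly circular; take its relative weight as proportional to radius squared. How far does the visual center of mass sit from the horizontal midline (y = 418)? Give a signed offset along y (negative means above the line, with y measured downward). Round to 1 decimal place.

≈ 34.1 px

Weights ∝ r²: donut chart 132² = 17424, bar chart 154² = 23716, alert banner 63² = 3969, filter bar 95² = 9025, line chart 49² = 2401; Σw = 56535.
y: (17424·389 + 23716·653 + 3969·565 + 9025·69 + 2401·178) / 56535 = 25557072 / 56535 ≈ 452.06
Offset from y = 418: 452.06 − 418 ≈ 34.06.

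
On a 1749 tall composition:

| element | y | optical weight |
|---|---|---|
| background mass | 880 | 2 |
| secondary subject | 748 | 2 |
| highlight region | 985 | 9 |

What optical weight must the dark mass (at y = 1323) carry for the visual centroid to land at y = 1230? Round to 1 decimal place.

Fixed elements: Σw = 2 + 2 + 9 = 13, Σw·y = 2·880 + 2·748 + 9·985 = 12121.
For the centroid to hit 1230: (12121 + w·1323) / (13 + w) = 1230.
Solving: w = (1230·13 − 12121) / (1323 − 1230) = 3869 / 93 ≈ 41.60.

w ≈ 41.6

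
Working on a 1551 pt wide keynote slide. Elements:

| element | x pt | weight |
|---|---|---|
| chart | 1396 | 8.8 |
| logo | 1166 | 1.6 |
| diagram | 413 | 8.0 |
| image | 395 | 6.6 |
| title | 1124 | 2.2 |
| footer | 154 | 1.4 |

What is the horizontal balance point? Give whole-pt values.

x ≈ 795

Weights sum to 8.8 + 1.6 + 8.0 + 6.6 + 2.2 + 1.4 = 28.6.
Σw·x = 22749.8; x̄ = 22749.8/28.6 ≈ 795.45.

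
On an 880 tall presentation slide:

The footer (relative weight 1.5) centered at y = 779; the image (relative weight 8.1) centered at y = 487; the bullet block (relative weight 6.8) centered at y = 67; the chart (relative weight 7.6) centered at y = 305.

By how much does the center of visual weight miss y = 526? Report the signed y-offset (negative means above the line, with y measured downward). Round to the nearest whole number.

Weights sum to 1.5 + 8.1 + 6.8 + 7.6 = 24.0.
Σw·y = 1.5·779 + 8.1·487 + 6.8·67 + 7.6·305 = 7886.8, so ȳ = 7886.8/24.0 ≈ 328.62.
Offset from y = 526: 328.62 − 526 ≈ -197.38.

≈ -197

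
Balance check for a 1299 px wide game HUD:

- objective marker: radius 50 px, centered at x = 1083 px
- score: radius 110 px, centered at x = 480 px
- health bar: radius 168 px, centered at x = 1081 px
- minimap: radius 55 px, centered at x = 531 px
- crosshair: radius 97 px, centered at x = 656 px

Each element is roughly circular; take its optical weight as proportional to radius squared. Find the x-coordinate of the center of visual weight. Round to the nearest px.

Weights ∝ r²: objective marker 50² = 2500, score 110² = 12100, health bar 168² = 28224, minimap 55² = 3025, crosshair 97² = 9409; Σw = 55258.
x: (2500·1083 + 12100·480 + 28224·1081 + 3025·531 + 9409·656) / 55258 = 46804223 / 55258 ≈ 847.01

x ≈ 847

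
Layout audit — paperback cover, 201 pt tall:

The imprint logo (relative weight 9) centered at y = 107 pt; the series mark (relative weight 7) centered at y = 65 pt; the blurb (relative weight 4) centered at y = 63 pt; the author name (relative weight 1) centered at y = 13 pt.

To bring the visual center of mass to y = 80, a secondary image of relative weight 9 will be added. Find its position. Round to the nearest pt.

After adding the secondary image, total weight = 9 + 7 + 4 + 1 + 9 = 30.
Along y: (1683 + 9·y) / 30 = 80 (existing moment 9·107 + 7·65 + 4·63 + 1·13 = 1683) ⇒ y = (2400 − 1683) / 9 ≈ 79.67.

y ≈ 80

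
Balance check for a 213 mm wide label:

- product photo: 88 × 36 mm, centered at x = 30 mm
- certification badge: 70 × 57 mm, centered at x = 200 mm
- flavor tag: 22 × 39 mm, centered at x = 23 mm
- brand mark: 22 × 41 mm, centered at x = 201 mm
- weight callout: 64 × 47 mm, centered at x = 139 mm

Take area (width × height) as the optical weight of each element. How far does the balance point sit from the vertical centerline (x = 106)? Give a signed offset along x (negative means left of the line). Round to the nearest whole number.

Areas: product photo 88·36 = 3168, certification badge 70·57 = 3990, flavor tag 22·39 = 858, brand mark 22·41 = 902, weight callout 64·47 = 3008. Total weight = 11926.
x: (3168·30 + 3990·200 + 858·23 + 902·201 + 3008·139) / 11926 = 1512188 / 11926 ≈ 126.80
Against x = 106, that's 126.80 − 106 = 20.80.

≈ 21 mm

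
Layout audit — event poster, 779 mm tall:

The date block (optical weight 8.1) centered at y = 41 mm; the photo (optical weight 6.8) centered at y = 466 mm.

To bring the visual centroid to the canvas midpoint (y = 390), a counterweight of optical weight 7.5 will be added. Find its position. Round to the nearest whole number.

With the counterweight, Σw becomes 8.1 + 6.8 + 7.5 = 22.4.
Along y: (3500.9 + 7.5·y) / 22.4 = 390 (existing moment 8.1·41 + 6.8·466 = 3500.9) ⇒ y = (8736.0 − 3500.9) / 7.5 ≈ 698.01.

y ≈ 698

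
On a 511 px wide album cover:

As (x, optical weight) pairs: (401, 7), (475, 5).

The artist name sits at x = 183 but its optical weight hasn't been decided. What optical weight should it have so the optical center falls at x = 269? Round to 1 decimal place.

Fixed elements: Σw = 7 + 5 = 12, Σw·x = 7·401 + 5·475 = 5182.
Balance at x = 269 requires (5182 + w·183) / (12 + w) = 269.
Solving: w = (269·12 − 5182) / (183 − 269) = -1954 / -86 ≈ 22.72.

w ≈ 22.7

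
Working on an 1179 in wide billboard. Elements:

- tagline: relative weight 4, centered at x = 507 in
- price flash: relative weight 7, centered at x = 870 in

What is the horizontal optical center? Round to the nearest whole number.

Weights sum to 4 + 7 = 11.
x: (4·507 + 7·870) / 11 = 8118 / 11 ≈ 738.00

x ≈ 738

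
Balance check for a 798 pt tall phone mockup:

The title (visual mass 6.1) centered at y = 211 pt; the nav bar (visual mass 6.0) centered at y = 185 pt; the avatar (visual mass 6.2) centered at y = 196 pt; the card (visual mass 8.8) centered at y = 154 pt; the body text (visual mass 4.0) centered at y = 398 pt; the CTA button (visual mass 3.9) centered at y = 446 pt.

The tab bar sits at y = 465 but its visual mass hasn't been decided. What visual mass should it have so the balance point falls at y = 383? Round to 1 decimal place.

Known weights sum to 6.1 + 6.0 + 6.2 + 8.8 + 4.0 + 3.9 = 35.0; their moment is 6.1·211 + 6.0·185 + 6.2·196 + 8.8·154 + 4.0·398 + 3.9·446 = 8298.9.
Set Σw·y/Σw = 383: (8298.9 + 465w) = 383·(35.0 + w).
Rearranging, w·(465 − 383) = 383·35.0 − 8298.9 = 5106.1, so w ≈ 5106.1/82 = 62.27.

w ≈ 62.3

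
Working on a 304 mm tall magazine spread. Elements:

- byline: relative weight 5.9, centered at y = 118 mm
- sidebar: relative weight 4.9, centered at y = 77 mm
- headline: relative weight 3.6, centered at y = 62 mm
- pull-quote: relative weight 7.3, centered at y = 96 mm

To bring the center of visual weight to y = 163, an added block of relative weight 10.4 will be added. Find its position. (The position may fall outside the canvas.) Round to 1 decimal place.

y ≈ 311.0

With the added block, Σw becomes 5.9 + 4.9 + 3.6 + 7.3 + 10.4 = 32.1.
y: need Σw·y = 32.1·163 = 5232.3. Existing = 5.9·118 + 4.9·77 + 3.6·62 + 7.3·96 = 1997.5. Remainder 3234.8 / 10.4 ≈ 311.04.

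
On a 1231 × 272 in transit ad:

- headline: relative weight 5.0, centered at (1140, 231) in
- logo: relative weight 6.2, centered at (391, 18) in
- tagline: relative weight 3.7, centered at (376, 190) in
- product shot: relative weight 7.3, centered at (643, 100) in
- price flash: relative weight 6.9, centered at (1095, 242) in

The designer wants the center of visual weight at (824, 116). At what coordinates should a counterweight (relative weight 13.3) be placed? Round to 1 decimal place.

(990.4, 41.3)

New total weight: (5.0 + 6.2 + 3.7 + 7.3 + 6.9) + 13.3 = 42.4.
Along x: (21764.8 + 13.3·x) / 42.4 = 824 (existing moment 5.0·1140 + 6.2·391 + 3.7·376 + 7.3·643 + 6.9·1095 = 21764.8) ⇒ x = (34937.6 − 21764.8) / 13.3 ≈ 990.44.
Along y: (4369.4 + 13.3·y) / 42.4 = 116 (existing moment 5.0·231 + 6.2·18 + 3.7·190 + 7.3·100 + 6.9·242 = 4369.4) ⇒ y = (4918.4 − 4369.4) / 13.3 ≈ 41.28.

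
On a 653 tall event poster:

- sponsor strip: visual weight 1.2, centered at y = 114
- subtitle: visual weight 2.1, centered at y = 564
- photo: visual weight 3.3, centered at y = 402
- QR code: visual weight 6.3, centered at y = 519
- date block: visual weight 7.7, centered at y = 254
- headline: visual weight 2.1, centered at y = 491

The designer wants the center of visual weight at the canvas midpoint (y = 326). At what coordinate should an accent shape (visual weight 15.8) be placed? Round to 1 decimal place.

y ≈ 230.8

New total weight: (1.2 + 2.1 + 3.3 + 6.3 + 7.7 + 2.1) + 15.8 = 38.5.
y: target moment 38.5×326 = 12551.0; current 1.2·114 + 2.1·564 + 3.3·402 + 6.3·519 + 7.7·254 + 2.1·491 = 8904.4; the accent shape supplies 3646.6, so y = 3646.6/15.8 ≈ 230.80.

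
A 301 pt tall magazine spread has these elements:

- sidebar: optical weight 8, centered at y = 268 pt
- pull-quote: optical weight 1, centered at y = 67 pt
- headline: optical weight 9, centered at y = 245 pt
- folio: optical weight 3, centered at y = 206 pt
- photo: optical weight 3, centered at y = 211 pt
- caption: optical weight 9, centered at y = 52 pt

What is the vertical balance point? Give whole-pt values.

Weights sum to 8 + 1 + 9 + 3 + 3 + 9 = 33.
y: moment 6135 / weight 33 ≈ 185.91

y ≈ 186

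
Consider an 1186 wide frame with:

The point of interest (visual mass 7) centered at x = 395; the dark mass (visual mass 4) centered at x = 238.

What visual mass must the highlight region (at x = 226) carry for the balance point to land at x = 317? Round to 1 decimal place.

Existing Σw = 11 (7 + 4); existing moment 7·395 + 4·238 = 3717.
For the centroid to hit 317: (3717 + w·226) / (11 + w) = 317.
So w = (317·11 − 3717)/(226 − 317) = -230/-91 ≈ 2.53.

w ≈ 2.5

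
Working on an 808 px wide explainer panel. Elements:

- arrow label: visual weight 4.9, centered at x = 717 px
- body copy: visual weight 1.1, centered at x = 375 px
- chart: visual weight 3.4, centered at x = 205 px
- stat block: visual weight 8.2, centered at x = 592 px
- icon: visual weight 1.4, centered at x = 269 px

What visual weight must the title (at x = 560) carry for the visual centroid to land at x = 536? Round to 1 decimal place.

Fixed elements: Σw = 4.9 + 1.1 + 3.4 + 8.2 + 1.4 = 19.0, Σw·x = 4.9·717 + 1.1·375 + 3.4·205 + 8.2·592 + 1.4·269 = 9853.8.
For the centroid to hit 536: (9853.8 + w·560) / (19.0 + w) = 536.
Rearranging, w·(560 − 536) = 536·19.0 − 9853.8 = 330.2, so w ≈ 330.2/24 = 13.76.

w ≈ 13.8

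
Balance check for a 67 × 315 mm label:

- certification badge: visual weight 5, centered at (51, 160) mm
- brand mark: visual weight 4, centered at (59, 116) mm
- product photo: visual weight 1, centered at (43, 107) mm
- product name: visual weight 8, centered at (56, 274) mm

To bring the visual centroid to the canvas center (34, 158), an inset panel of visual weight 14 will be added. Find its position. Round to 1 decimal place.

With the inset panel, Σw becomes 5 + 4 + 1 + 8 + 14 = 32.
x: need Σw·x = 32·34 = 1088. Existing = 5·51 + 4·59 + 1·43 + 8·56 = 982. Remainder 106 / 14 ≈ 7.57.
y: need Σw·y = 32·158 = 5056. Existing = 5·160 + 4·116 + 1·107 + 8·274 = 3563. Remainder 1493 / 14 ≈ 106.64.

(7.6, 106.6)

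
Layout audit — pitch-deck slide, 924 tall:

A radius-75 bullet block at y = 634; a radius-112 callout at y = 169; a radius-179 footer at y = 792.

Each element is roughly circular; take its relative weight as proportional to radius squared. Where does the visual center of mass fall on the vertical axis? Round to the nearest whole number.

y ≈ 619

Weights ∝ r²: bullet block 75² = 5625, callout 112² = 12544, footer 179² = 32041; Σw = 50210.
y: (5625·634 + 12544·169 + 32041·792) / 50210 = 31062658 / 50210 ≈ 618.65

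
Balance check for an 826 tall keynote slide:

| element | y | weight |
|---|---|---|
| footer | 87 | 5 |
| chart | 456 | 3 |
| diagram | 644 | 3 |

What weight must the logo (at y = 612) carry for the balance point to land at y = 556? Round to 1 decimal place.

w ≈ 42.5

Fixed elements: Σw = 5 + 3 + 3 = 11, Σw·y = 5·87 + 3·456 + 3·644 = 3735.
Set Σw·y/Σw = 556: (3735 + 612w) = 556·(11 + w).
Solving: w = (556·11 − 3735) / (612 − 556) = 2381 / 56 ≈ 42.52.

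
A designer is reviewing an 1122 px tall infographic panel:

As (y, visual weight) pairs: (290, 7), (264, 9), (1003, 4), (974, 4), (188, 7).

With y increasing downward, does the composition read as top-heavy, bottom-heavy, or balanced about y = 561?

top-heavy

Σw = 7 + 9 + 4 + 4 + 7 = 31.
y-moment: 7·290 + 9·264 + 4·1003 + 4·974 + 7·188 = 13630; centroid 13630/31 ≈ 439.68.
Since 439.7 is above (smaller y than) 561, the composition reads top-heavy.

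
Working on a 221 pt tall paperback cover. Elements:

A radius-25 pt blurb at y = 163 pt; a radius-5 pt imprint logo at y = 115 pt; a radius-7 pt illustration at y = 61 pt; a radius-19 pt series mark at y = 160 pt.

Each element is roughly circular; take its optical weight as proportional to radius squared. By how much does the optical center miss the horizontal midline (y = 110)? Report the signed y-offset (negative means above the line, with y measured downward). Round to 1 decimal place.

r² weights: blurb 25² = 625, imprint logo 5² = 25, illustration 7² = 49, series mark 19² = 361. Total = 1060.
Σw·y = 625·163 + 25·115 + 49·61 + 361·160 = 165499, so ȳ = 165499/1060 ≈ 156.13.
Against y = 110, that's 156.13 − 110 = 46.13.

≈ 46.1 pt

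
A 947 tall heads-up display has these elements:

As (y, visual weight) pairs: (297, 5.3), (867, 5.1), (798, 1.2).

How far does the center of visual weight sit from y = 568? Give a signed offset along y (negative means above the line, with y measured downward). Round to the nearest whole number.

Σw = 5.3 + 5.1 + 1.2 = 11.6.
y: (5.3·297 + 5.1·867 + 1.2·798) / 11.6 = 6953.4 / 11.6 ≈ 599.43
Difference: 599.43 − 568 ≈ 31.43.

≈ 31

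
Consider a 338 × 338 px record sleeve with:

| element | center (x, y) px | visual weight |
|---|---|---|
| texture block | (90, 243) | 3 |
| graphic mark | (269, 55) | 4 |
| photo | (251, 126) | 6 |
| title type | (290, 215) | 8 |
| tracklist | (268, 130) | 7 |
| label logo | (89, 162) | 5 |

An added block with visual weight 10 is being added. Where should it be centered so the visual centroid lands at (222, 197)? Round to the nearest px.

With the added block, Σw becomes 3 + 4 + 6 + 8 + 7 + 5 + 10 = 43.
Along x: (7493 + 10·x) / 43 = 222 (existing moment 3·90 + 4·269 + 6·251 + 8·290 + 7·268 + 5·89 = 7493) ⇒ x = (9546 − 7493) / 10 ≈ 205.30.
Along y: (5145 + 10·y) / 43 = 197 (existing moment 3·243 + 4·55 + 6·126 + 8·215 + 7·130 + 5·162 = 5145) ⇒ y = (8471 − 5145) / 10 ≈ 332.60.

(205, 333)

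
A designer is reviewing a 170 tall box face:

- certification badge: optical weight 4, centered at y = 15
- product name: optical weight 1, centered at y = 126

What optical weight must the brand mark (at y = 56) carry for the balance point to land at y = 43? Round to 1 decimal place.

Existing Σw = 5 (4 + 1); existing moment 4·15 + 1·126 = 186.
Balance at y = 43 requires (186 + w·56) / (5 + w) = 43.
So w = (43·5 − 186)/(56 − 43) = 29/13 ≈ 2.23.

w ≈ 2.2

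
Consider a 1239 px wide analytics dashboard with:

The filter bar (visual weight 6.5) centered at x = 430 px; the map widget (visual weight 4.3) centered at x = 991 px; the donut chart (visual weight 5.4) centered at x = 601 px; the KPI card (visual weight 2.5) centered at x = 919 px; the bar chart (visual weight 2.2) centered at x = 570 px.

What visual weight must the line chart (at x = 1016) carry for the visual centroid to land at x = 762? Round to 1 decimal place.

w ≈ 8.2

Existing Σw = 20.9 (6.5 + 4.3 + 5.4 + 2.5 + 2.2); existing moment 6.5·430 + 4.3·991 + 5.4·601 + 2.5·919 + 2.2·570 = 13853.2.
Set Σw·x/Σw = 762: (13853.2 + 1016w) = 762·(20.9 + w).
Solving: w = (762·20.9 − 13853.2) / (1016 − 762) = 2072.6 / 254 ≈ 8.16.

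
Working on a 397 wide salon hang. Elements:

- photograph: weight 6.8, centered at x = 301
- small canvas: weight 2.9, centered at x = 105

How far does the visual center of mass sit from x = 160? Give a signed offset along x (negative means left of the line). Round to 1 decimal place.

≈ 82.4

Weights sum to 6.8 + 2.9 = 9.7.
Σw·x = 6.8·301 + 2.9·105 = 2351.3, so x̄ = 2351.3/9.7 ≈ 242.40.
Offset from x = 160: 242.40 − 160 ≈ 82.40.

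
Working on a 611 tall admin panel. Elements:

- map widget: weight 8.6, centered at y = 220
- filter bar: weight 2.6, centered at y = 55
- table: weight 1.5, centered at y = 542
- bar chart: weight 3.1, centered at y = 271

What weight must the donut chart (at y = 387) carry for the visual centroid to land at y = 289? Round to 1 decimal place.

Existing Σw = 15.8 (8.6 + 2.6 + 1.5 + 3.1); existing moment 8.6·220 + 2.6·55 + 1.5·542 + 3.1·271 = 3688.1.
For the centroid to hit 289: (3688.1 + w·387) / (15.8 + w) = 289.
So w = (289·15.8 − 3688.1)/(387 − 289) = 878.1/98 ≈ 8.96.

w ≈ 9.0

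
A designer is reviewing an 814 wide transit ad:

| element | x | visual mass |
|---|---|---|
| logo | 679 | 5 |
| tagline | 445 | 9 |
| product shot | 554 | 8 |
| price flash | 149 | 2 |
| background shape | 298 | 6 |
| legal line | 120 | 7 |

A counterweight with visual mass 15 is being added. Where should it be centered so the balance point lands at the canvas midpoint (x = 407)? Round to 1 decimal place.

x ≈ 427.1

After adding the counterweight, total weight = 5 + 9 + 8 + 2 + 6 + 7 + 15 = 52.
x: target moment 52×407 = 21164; current 5·679 + 9·445 + 8·554 + 2·149 + 6·298 + 7·120 = 14758; the counterweight supplies 6406, so x = 6406/15 ≈ 427.07.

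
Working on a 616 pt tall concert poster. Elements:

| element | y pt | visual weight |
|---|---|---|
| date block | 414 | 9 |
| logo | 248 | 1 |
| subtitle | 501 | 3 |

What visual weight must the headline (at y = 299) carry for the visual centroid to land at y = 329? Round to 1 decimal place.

Existing Σw = 13 (9 + 1 + 3); existing moment 9·414 + 1·248 + 3·501 = 5477.
Balance at y = 329 requires (5477 + w·299) / (13 + w) = 329.
Rearranging, w·(299 − 329) = 329·13 − 5477 = -1200, so w ≈ -1200/-30 = 40.00.

w ≈ 40.0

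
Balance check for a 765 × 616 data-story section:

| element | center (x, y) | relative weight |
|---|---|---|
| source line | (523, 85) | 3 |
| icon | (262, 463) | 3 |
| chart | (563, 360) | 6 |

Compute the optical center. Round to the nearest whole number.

Total weight = 3 + 3 + 6 = 12.
Σw·x = 3·523 + 3·262 + 6·563 = 5733, so x̄ = 5733/12 ≈ 477.75.
Σw·y = 3·85 + 3·463 + 6·360 = 3804, so ȳ = 3804/12 ≈ 317.00.

(478, 317)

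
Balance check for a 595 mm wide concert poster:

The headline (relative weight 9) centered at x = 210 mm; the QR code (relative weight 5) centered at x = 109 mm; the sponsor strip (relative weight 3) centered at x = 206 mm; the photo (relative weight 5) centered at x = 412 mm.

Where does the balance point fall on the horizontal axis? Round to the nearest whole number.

Total weight = 9 + 5 + 3 + 5 = 22.
x-moment: 9·210 + 5·109 + 3·206 + 5·412 = 5113; centroid 5113/22 ≈ 232.41.

x ≈ 232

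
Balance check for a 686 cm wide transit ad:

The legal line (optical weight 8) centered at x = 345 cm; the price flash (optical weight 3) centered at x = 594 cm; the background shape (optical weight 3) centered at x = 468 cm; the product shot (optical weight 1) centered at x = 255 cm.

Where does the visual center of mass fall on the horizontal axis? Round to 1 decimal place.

x ≈ 413.4

Weights sum to 8 + 3 + 3 + 1 = 15.
x: (8·345 + 3·594 + 3·468 + 1·255) / 15 = 6201 / 15 ≈ 413.40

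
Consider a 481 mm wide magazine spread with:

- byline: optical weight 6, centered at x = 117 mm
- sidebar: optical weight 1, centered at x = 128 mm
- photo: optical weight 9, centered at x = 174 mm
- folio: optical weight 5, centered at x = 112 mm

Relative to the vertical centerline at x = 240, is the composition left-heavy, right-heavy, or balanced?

Σw = 6 + 1 + 9 + 5 = 21.
x-moment: 6·117 + 1·128 + 9·174 + 5·112 = 2956; centroid 2956/21 ≈ 140.76.
140.8 vs midline 240 → left-heavy.

left-heavy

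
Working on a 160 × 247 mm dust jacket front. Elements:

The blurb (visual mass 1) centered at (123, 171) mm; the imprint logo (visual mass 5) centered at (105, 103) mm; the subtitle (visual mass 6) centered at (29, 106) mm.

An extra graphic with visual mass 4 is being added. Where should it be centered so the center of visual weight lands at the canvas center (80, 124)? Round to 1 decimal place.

With the extra graphic, Σw becomes 1 + 5 + 6 + 4 = 16.
x: target moment 16×80 = 1280; current 1·123 + 5·105 + 6·29 = 822; the extra graphic supplies 458, so x = 458/4 ≈ 114.50.
y: target moment 16×124 = 1984; current 1·171 + 5·103 + 6·106 = 1322; the extra graphic supplies 662, so y = 662/4 ≈ 165.50.

(114.5, 165.5)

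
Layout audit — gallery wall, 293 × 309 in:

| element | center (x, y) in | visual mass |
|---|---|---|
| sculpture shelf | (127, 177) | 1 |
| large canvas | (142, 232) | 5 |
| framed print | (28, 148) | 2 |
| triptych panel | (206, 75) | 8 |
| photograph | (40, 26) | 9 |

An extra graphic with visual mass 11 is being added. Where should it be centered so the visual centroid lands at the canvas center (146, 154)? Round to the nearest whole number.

(214, 280)

After adding the extra graphic, total weight = 1 + 5 + 2 + 8 + 9 + 11 = 36.
x: need Σw·x = 36·146 = 5256. Existing = 1·127 + 5·142 + 2·28 + 8·206 + 9·40 = 2901. Remainder 2355 / 11 ≈ 214.09.
y: need Σw·y = 36·154 = 5544. Existing = 1·177 + 5·232 + 2·148 + 8·75 + 9·26 = 2467. Remainder 3077 / 11 ≈ 279.73.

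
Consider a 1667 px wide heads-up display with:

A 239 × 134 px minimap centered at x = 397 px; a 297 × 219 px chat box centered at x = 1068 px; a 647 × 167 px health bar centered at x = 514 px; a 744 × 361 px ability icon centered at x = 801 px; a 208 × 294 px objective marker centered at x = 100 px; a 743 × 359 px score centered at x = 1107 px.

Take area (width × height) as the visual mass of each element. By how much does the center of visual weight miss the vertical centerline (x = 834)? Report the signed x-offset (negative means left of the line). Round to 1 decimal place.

≈ -17.8 px

Taking area as weight: minimap 239·134 = 32026, chat box 297·219 = 65043, health bar 647·167 = 108049, ability icon 744·361 = 268584, objective marker 208·294 = 61152, score 743·359 = 266737. Sum 801591.
x-moment: 32026·397 + 65043·1068 + 108049·514 + 268584·801 + 61152·100 + 266737·1107 = 654246275; centroid 654246275/801591 ≈ 816.18.
Difference: 816.18 − 834 ≈ -17.82.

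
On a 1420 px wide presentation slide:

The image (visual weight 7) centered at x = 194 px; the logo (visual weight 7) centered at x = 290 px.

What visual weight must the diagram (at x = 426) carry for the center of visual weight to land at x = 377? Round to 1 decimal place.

Existing Σw = 14 (7 + 7); existing moment 7·194 + 7·290 = 3388.
Set Σw·x/Σw = 377: (3388 + 426w) = 377·(14 + w).
Solving: w = (377·14 − 3388) / (426 − 377) = 1890 / 49 ≈ 38.57.

w ≈ 38.6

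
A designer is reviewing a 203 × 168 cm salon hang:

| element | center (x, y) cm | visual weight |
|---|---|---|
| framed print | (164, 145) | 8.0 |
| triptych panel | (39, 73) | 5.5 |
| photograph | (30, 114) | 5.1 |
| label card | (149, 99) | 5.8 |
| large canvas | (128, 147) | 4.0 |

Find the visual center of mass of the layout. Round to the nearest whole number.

Σw = 8.0 + 5.5 + 5.1 + 5.8 + 4.0 = 28.4.
x-moment: 8.0·164 + 5.5·39 + 5.1·30 + 5.8·149 + 4.0·128 = 3055.7; centroid 3055.7/28.4 ≈ 107.60.
y-moment: 8.0·145 + 5.5·73 + 5.1·114 + 5.8·99 + 4.0·147 = 3305.1; centroid 3305.1/28.4 ≈ 116.38.

(108, 116)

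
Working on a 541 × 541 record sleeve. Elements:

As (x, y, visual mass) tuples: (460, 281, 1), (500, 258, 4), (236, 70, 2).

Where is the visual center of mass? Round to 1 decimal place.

(418.9, 207.6)

Weights sum to 1 + 4 + 2 = 7.
x-moment: 1·460 + 4·500 + 2·236 = 2932; centroid 2932/7 ≈ 418.86.
y-moment: 1·281 + 4·258 + 2·70 = 1453; centroid 1453/7 ≈ 207.57.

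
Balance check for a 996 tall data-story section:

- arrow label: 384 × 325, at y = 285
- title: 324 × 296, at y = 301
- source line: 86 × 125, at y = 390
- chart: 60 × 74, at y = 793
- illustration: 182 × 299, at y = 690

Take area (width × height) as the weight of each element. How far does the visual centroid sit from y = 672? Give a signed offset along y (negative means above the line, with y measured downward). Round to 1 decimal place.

≈ -294.1

Areas: arrow label 384·325 = 124800, title 324·296 = 95904, source line 86·125 = 10750, chart 60·74 = 4440, illustration 182·299 = 54418. Total weight = 290312.
y-moment: 124800·285 + 95904·301 + 10750·390 + 4440·793 + 54418·690 = 109696944; centroid 109696944/290312 ≈ 377.86.
Against y = 672, that's 377.86 − 672 = -294.14.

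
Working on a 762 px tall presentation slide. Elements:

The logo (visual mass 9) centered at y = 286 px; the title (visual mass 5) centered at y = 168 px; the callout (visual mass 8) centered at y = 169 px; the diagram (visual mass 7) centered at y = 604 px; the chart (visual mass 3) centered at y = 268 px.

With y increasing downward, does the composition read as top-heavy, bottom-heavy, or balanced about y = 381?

top-heavy

Weights sum to 9 + 5 + 8 + 7 + 3 = 32.
y-moment: 9·286 + 5·168 + 8·169 + 7·604 + 3·268 = 9798; centroid 9798/32 ≈ 306.19.
306.2 lies above (smaller y than) the midline 381, so the layout is top-heavy.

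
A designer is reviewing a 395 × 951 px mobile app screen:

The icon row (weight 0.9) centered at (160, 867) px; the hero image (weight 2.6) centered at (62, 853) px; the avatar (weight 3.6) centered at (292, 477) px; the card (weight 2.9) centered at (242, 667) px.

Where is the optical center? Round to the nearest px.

(206, 665)

Total weight = 0.9 + 2.6 + 3.6 + 2.9 = 10.0.
Σw·x = 0.9·160 + 2.6·62 + 3.6·292 + 2.9·242 = 2058.2, so x̄ = 2058.2/10.0 ≈ 205.82.
Σw·y = 0.9·867 + 2.6·853 + 3.6·477 + 2.9·667 = 6649.6, so ȳ = 6649.6/10.0 ≈ 664.96.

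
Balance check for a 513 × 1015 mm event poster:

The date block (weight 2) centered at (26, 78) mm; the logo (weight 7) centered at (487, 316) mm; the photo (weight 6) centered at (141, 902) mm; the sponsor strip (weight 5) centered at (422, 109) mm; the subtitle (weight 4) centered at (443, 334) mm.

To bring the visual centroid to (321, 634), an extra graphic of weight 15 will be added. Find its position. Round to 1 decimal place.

After adding the extra graphic, total weight = 2 + 7 + 6 + 5 + 4 + 15 = 39.
x: target moment 39×321 = 12519; current 2·26 + 7·487 + 6·141 + 5·422 + 4·443 = 8189; the extra graphic supplies 4330, so x = 4330/15 ≈ 288.67.
y: target moment 39×634 = 24726; current 2·78 + 7·316 + 6·902 + 5·109 + 4·334 = 9661; the extra graphic supplies 15065, so y = 15065/15 ≈ 1004.33.

(288.7, 1004.3)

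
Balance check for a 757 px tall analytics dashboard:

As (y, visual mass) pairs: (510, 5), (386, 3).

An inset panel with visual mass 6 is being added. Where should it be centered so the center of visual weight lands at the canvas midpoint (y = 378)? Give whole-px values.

y ≈ 264

With the inset panel, Σw becomes 5 + 3 + 6 = 14.
y: need Σw·y = 14·378 = 5292. Existing = 5·510 + 3·386 = 3708. Remainder 1584 / 6 ≈ 264.00.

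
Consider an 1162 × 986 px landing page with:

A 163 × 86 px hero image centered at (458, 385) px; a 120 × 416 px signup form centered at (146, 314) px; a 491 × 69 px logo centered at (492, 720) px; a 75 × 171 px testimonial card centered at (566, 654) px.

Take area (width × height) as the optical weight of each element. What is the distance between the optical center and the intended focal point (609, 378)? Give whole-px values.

Taking area as weight: hero image 163·86 = 14018, signup form 120·416 = 49920, logo 491·69 = 33879, testimonial card 75·171 = 12825. Sum 110642.
x-moment: 14018·458 + 49920·146 + 33879·492 + 12825·566 = 37635982; centroid 37635982/110642 ≈ 340.16.
y-moment: 14018·385 + 49920·314 + 33879·720 + 12825·654 = 53852240; centroid 53852240/110642 ≈ 486.73.
Offset from (609, 378): Δx ≈ -268.84, Δy ≈ 108.73; distance = √(Δx² + Δy²) ≈ 289.99.

≈ 290 px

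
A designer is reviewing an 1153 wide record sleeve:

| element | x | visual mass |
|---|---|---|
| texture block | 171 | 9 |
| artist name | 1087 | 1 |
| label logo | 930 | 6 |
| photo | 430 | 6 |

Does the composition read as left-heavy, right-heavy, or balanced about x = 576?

left-heavy

Σw = 9 + 1 + 6 + 6 = 22.
x-moment: 9·171 + 1·1087 + 6·930 + 6·430 = 10786; centroid 10786/22 ≈ 490.27.
490.3 lies left of the midline 576, so the layout is left-heavy.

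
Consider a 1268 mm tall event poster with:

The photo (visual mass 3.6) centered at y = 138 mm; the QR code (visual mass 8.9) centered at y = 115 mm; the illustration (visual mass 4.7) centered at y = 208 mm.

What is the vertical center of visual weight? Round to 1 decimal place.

y ≈ 145.2

Total weight = 3.6 + 8.9 + 4.7 = 17.2.
y-moment: 3.6·138 + 8.9·115 + 4.7·208 = 2497.9; centroid 2497.9/17.2 ≈ 145.23.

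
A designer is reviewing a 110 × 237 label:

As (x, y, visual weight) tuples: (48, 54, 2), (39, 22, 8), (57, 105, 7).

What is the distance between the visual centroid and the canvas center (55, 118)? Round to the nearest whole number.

≈ 59

Total weight = 2 + 8 + 7 = 17.
x: (2·48 + 8·39 + 7·57) / 17 = 807 / 17 ≈ 47.47
y: (2·54 + 8·22 + 7·105) / 17 = 1019 / 17 ≈ 59.94
From (55, 118): dx = -7.53, dy = -58.06, so the distance is √(dx²+dy²) ≈ 58.55.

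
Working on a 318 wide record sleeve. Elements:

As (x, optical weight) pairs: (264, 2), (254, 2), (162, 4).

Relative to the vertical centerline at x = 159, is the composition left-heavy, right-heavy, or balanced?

Weights sum to 2 + 2 + 4 = 8.
x-moment: 2·264 + 2·254 + 4·162 = 1684; centroid 1684/8 ≈ 210.50.
210.5 lies right of the midline 159, so the layout is right-heavy.

right-heavy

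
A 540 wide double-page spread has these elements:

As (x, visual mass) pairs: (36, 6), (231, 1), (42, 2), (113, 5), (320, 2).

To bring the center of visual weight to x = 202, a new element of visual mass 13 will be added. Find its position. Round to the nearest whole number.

x ≈ 317

New total weight: (6 + 1 + 2 + 5 + 2) + 13 = 29.
x: target moment 29×202 = 5858; current 6·36 + 1·231 + 2·42 + 5·113 + 2·320 = 1736; the new element supplies 4122, so x = 4122/13 ≈ 317.08.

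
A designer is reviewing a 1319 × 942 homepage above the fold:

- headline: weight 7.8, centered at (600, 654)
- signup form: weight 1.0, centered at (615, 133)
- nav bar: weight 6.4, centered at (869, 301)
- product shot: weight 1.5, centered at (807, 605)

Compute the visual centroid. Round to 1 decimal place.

Σw = 7.8 + 1.0 + 6.4 + 1.5 = 16.7.
x: (7.8·600 + 1.0·615 + 6.4·869 + 1.5·807) / 16.7 = 12067.1 / 16.7 ≈ 722.58
y: (7.8·654 + 1.0·133 + 6.4·301 + 1.5·605) / 16.7 = 8068.1 / 16.7 ≈ 483.12

(722.6, 483.1)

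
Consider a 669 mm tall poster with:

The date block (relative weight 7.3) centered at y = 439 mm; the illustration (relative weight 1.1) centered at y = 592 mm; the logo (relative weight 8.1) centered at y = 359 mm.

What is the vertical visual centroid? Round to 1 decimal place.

y ≈ 409.9

Σw = 7.3 + 1.1 + 8.1 = 16.5.
y: (7.3·439 + 1.1·592 + 8.1·359) / 16.5 = 6763.8 / 16.5 ≈ 409.93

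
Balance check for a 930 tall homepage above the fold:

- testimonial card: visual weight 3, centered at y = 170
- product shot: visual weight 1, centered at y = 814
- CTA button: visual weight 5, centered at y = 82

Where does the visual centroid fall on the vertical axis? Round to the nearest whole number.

y ≈ 193

Weights sum to 3 + 1 + 5 = 9.
Σw·y = 3·170 + 1·814 + 5·82 = 1734, so ȳ = 1734/9 ≈ 192.67.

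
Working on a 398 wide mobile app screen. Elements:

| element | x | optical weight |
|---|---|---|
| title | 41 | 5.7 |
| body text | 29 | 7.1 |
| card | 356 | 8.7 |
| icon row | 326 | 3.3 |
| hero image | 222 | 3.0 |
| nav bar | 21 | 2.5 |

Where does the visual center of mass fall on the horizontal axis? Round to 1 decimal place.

x ≈ 175.9

Weights sum to 5.7 + 7.1 + 8.7 + 3.3 + 3.0 + 2.5 = 30.3.
Σw·x = 5.7·41 + 7.1·29 + 8.7·356 + 3.3·326 + 3.0·222 + 2.5·21 = 5331.1, so x̄ = 5331.1/30.3 ≈ 175.94.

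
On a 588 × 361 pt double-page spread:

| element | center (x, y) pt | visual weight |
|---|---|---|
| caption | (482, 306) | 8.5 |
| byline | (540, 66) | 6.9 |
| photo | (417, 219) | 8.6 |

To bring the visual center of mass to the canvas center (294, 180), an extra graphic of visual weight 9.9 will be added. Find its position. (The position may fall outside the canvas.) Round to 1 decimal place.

After adding the extra graphic, total weight = 8.5 + 6.9 + 8.6 + 9.9 = 33.9.
Along x: (11409.2 + 9.9·x) / 33.9 = 294 (existing moment 8.5·482 + 6.9·540 + 8.6·417 = 11409.2) ⇒ x = (9966.6 − 11409.2) / 9.9 ≈ -145.72.
Along y: (4939.8 + 9.9·y) / 33.9 = 180 (existing moment 8.5·306 + 6.9·66 + 8.6·219 = 4939.8) ⇒ y = (6102.0 − 4939.8) / 9.9 ≈ 117.39.

(-145.7, 117.4)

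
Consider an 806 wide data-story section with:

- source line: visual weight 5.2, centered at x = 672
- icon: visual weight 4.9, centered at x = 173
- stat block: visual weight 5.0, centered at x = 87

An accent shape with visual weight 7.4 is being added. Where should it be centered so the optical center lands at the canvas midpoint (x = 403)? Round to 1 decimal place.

x ≈ 579.8

With the accent shape, Σw becomes 5.2 + 4.9 + 5.0 + 7.4 = 22.5.
x: need Σw·x = 22.5·403 = 9067.5. Existing = 5.2·672 + 4.9·173 + 5.0·87 = 4777.1. Remainder 4290.4 / 7.4 ≈ 579.78.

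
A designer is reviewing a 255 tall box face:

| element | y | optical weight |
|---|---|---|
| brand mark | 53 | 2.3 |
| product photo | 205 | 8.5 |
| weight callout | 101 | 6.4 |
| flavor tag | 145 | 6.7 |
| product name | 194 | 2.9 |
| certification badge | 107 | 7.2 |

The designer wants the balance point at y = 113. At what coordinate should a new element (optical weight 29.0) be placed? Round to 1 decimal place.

After adding the new element, total weight = 2.3 + 8.5 + 6.4 + 6.7 + 2.9 + 7.2 + 29.0 = 63.0.
y: need Σw·y = 63.0·113 = 7119.0. Existing = 2.3·53 + 8.5·205 + 6.4·101 + 6.7·145 + 2.9·194 + 7.2·107 = 4815.3. Remainder 2303.7 / 29.0 ≈ 79.44.

y ≈ 79.4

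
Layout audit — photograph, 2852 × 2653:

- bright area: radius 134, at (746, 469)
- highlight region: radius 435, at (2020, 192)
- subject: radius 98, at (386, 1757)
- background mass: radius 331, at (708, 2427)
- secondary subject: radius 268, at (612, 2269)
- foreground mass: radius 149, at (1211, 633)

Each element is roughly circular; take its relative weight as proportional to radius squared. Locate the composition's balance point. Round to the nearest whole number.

r² weights: bright area 134² = 17956, highlight region 435² = 189225, subject 98² = 9604, background mass 331² = 109561, secondary subject 268² = 71824, foreground mass 149² = 22201. Total = 420371.
x: moment 547747707 / weight 420371 ≈ 1303.01
Σw·y = 504553228; ȳ = 504553228/420371 ≈ 1200.26.

(1303, 1200)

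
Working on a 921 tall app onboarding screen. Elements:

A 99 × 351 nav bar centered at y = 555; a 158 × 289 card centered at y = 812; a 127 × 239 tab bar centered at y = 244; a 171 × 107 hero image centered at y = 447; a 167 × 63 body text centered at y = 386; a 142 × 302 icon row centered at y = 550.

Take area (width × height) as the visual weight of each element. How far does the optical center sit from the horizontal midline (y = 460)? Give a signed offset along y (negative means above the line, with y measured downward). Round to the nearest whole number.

≈ 86

Taking area as weight: nav bar 99·351 = 34749, card 158·289 = 45662, tab bar 127·239 = 30353, hero image 171·107 = 18297, body text 167·63 = 10521, icon row 142·302 = 42884. Sum 182466.
Σw·y = 99595436; ȳ = 99595436/182466 ≈ 545.83.
Offset from y = 460: 545.83 − 460 ≈ 85.83.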